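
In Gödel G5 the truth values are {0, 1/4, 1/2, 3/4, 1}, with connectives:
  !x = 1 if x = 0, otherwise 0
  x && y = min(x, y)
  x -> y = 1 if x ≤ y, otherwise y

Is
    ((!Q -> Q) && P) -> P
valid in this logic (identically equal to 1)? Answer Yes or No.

Yes

At P = 3/4, Q = 1/2, for instance:
!Q = !1/2 = 0
!Q -> Q = 0 -> 1/2 = 1
(!Q -> Q) && P = 1 && 3/4 = 3/4
((!Q -> Q) && P) -> P = 3/4 -> 3/4 = 1
and checking the remaining 24 assignments likewise gives ≥ 1 in every case.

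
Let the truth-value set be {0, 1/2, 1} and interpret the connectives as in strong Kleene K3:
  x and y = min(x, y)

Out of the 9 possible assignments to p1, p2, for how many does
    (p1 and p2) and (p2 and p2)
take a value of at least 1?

p1 = 0, p2 = 0 ↦ 0  <
p1 = 0, p2 = 1/2 ↦ 0  <
p1 = 0, p2 = 1 ↦ 0  <
p1 = 1/2, p2 = 0 ↦ 0  <
p1 = 1/2, p2 = 1/2 ↦ 1/2  <
p1 = 1/2, p2 = 1 ↦ 1/2  <
p1 = 1, p2 = 0 ↦ 0  <
p1 = 1, p2 = 1/2 ↦ 1/2  <
p1 = 1, p2 = 1 ↦ 1  ≥
So 1 of the 9 assignments meets the threshold.

1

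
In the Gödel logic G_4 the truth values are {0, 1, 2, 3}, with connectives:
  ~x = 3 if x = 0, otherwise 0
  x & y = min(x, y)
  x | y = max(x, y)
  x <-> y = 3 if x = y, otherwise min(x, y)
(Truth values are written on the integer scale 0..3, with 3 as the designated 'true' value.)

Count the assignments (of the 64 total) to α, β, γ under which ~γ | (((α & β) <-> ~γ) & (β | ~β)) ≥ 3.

31

value 3: 31 assignments (counts)
value 2: 3 assignments
value 1: 3 assignments
value 0: 27 assignments
So 31 of the 64 assignments meet the threshold.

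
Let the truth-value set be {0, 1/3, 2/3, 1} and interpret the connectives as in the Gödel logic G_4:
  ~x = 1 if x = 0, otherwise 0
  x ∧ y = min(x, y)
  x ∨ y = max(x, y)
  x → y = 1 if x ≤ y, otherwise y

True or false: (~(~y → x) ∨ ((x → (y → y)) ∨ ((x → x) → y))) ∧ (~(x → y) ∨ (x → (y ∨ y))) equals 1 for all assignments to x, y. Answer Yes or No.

No

Counterexample: take x = 2/3, y = 1/3.
~y = ~1/3 = 0
~y → x = 0 → 2/3 = 1
~(~y → x) = ~1 = 0
y → y = 1/3 → 1/3 = 1
x → (y → y) = 2/3 → 1 = 1
x → x = 2/3 → 2/3 = 1
(x → x) → y = 1 → 1/3 = 1/3
(x → (y → y)) ∨ ((x → x) → y) = 1 ∨ 1/3 = 1
~(~y → x) ∨ ((x → (y → y)) ∨ ((x → x) → y)) = 0 ∨ 1 = 1
x → y = 2/3 → 1/3 = 1/3
~(x → y) = ~1/3 = 0
y ∨ y = 1/3 ∨ 1/3 = 1/3
x → (y ∨ y) = 2/3 → 1/3 = 1/3
~(x → y) ∨ (x → (y ∨ y)) = 0 ∨ 1/3 = 1/3
(~(~y → x) ∨ ((x → (y → y)) ∨ ((x → x) → y))) ∧ (~(x → y) ∨ (x → (y ∨ y))) = 1 ∧ 1/3 = 1/3
This gives 1/3 ≠ 1.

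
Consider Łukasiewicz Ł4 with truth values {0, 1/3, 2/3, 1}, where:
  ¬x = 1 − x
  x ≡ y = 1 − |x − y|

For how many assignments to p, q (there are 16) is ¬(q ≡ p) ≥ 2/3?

p = 0, q = 0 ↦ 0  <
p = 0, q = 1/3 ↦ 1/3  <
p = 0, q = 2/3 ↦ 2/3  ≥
p = 0, q = 1 ↦ 1  ≥
p = 1/3, q = 0 ↦ 1/3  <
p = 1/3, q = 1/3 ↦ 0  <
p = 1/3, q = 2/3 ↦ 1/3  <
p = 1/3, q = 1 ↦ 2/3  ≥
p = 2/3, q = 0 ↦ 2/3  ≥
p = 2/3, q = 1/3 ↦ 1/3  <
p = 2/3, q = 2/3 ↦ 0  <
p = 2/3, q = 1 ↦ 1/3  <
p = 1, q = 0 ↦ 1  ≥
p = 1, q = 1/3 ↦ 2/3  ≥
p = 1, q = 2/3 ↦ 1/3  <
p = 1, q = 1 ↦ 0  <
So 6 of the 16 assignments meet the threshold.

6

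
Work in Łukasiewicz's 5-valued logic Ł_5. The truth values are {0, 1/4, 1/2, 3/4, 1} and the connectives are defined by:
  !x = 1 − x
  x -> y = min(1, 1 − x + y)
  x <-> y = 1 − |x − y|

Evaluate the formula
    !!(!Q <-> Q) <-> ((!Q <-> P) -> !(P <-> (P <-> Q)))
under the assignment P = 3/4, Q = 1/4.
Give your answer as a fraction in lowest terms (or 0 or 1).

!Q = !1/4 = 3/4
!Q <-> Q = 3/4 <-> 1/4 = 1/2
!(!Q <-> Q) = !1/2 = 1/2
!!(!Q <-> Q) = !1/2 = 1/2
!Q = !1/4 = 3/4
!Q <-> P = 3/4 <-> 3/4 = 1
P <-> Q = 3/4 <-> 1/4 = 1/2
P <-> (P <-> Q) = 3/4 <-> 1/2 = 3/4
!(P <-> (P <-> Q)) = !3/4 = 1/4
(!Q <-> P) -> !(P <-> (P <-> Q)) = 1 -> 1/4 = 1/4
!!(!Q <-> Q) <-> ((!Q <-> P) -> !(P <-> (P <-> Q))) = 1/2 <-> 1/4 = 3/4

3/4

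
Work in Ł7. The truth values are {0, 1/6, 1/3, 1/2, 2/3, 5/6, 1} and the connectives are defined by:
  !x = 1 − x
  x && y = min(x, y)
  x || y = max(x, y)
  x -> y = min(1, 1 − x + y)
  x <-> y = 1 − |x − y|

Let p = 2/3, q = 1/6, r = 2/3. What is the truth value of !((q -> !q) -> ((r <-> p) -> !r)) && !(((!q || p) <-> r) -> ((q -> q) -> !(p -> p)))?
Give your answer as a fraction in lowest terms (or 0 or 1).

2/3

!q = !1/6 = 5/6
q -> !q = 1/6 -> 5/6 = 1
r <-> p = 2/3 <-> 2/3 = 1
!r = !2/3 = 1/3
(r <-> p) -> !r = 1 -> 1/3 = 1/3
(q -> !q) -> ((r <-> p) -> !r) = 1 -> 1/3 = 1/3
!((q -> !q) -> ((r <-> p) -> !r)) = !1/3 = 2/3
!q = !1/6 = 5/6
!q || p = 5/6 || 2/3 = 5/6
(!q || p) <-> r = 5/6 <-> 2/3 = 5/6
q -> q = 1/6 -> 1/6 = 1
p -> p = 2/3 -> 2/3 = 1
!(p -> p) = !1 = 0
(q -> q) -> !(p -> p) = 1 -> 0 = 0
((!q || p) <-> r) -> ((q -> q) -> !(p -> p)) = 5/6 -> 0 = 1/6
!(((!q || p) <-> r) -> ((q -> q) -> !(p -> p))) = !1/6 = 5/6
!((q -> !q) -> ((r <-> p) -> !r)) && !(((!q || p) <-> r) -> ((q -> q) -> !(p -> p))) = 2/3 && 5/6 = 2/3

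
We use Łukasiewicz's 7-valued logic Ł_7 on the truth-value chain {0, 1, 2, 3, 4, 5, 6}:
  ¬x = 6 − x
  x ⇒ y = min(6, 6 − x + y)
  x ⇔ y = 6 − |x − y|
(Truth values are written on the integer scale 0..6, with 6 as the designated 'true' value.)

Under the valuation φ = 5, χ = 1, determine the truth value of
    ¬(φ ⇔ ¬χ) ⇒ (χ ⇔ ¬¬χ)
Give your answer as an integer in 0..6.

¬χ = ¬1 = 5
φ ⇔ ¬χ = 5 ⇔ 5 = 6
¬(φ ⇔ ¬χ) = ¬6 = 0
¬χ = ¬1 = 5
¬¬χ = ¬5 = 1
χ ⇔ ¬¬χ = 1 ⇔ 1 = 6
¬(φ ⇔ ¬χ) ⇒ (χ ⇔ ¬¬χ) = 0 ⇒ 6 = 6

6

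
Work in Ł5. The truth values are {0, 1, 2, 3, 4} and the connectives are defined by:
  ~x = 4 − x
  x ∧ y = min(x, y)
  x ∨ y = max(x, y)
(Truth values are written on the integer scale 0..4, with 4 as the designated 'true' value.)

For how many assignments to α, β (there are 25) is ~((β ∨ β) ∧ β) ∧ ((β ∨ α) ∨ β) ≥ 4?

value 4: 1 assignment (counts)
value 3: 3 assignments
value 2: 7 assignments
value 1: 8 assignments
value 0: 6 assignments
So 1 of the 25 assignments meets the threshold.

1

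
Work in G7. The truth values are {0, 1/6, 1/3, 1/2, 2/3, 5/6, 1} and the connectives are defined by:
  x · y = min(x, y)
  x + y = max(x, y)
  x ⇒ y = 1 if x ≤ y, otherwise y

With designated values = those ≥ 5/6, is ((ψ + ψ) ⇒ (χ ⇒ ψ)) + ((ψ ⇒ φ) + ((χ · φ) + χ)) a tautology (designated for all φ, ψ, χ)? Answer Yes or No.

Yes

At φ = 1/6, ψ = 2/3, χ = 0, for instance:
ψ + ψ = 2/3 + 2/3 = 2/3
χ ⇒ ψ = 0 ⇒ 2/3 = 1
(ψ + ψ) ⇒ (χ ⇒ ψ) = 2/3 ⇒ 1 = 1
ψ ⇒ φ = 2/3 ⇒ 1/6 = 1/6
χ · φ = 0 · 1/6 = 0
(χ · φ) + χ = 0 + 0 = 0
(ψ ⇒ φ) + ((χ · φ) + χ) = 1/6 + 0 = 1/6
((ψ + ψ) ⇒ (χ ⇒ ψ)) + ((ψ ⇒ φ) + ((χ · φ) + χ)) = 1 + 1/6 = 1
and checking the remaining 342 assignments likewise gives ≥ 5/6 in every case.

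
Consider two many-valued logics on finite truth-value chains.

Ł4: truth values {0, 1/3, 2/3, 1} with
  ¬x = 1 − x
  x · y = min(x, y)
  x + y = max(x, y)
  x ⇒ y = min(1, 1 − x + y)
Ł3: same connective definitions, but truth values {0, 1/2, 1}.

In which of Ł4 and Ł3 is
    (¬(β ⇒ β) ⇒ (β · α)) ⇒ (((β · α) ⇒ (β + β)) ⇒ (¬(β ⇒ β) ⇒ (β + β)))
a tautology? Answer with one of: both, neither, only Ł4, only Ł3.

both

In Ł4: every assignment gives 1 — tautology.
In Ł3: every assignment gives 1 — tautology.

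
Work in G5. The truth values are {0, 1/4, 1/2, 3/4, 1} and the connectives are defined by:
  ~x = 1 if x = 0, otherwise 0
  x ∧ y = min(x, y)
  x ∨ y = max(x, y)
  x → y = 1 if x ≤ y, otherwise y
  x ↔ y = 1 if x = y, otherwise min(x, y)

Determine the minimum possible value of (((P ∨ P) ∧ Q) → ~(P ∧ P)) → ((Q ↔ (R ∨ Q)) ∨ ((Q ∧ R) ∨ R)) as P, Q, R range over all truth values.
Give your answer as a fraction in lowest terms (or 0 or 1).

Take P = 0, Q = 0, R = 1/4:
P ∨ P = 0 ∨ 0 = 0
(P ∨ P) ∧ Q = 0 ∧ 0 = 0
P ∧ P = 0 ∧ 0 = 0
~(P ∧ P) = ~0 = 1
((P ∨ P) ∧ Q) → ~(P ∧ P) = 0 → 1 = 1
R ∨ Q = 1/4 ∨ 0 = 1/4
Q ↔ (R ∨ Q) = 0 ↔ 1/4 = 0
Q ∧ R = 0 ∧ 1/4 = 0
(Q ∧ R) ∨ R = 0 ∨ 1/4 = 1/4
(Q ↔ (R ∨ Q)) ∨ ((Q ∧ R) ∨ R) = 0 ∨ 1/4 = 1/4
(((P ∨ P) ∧ Q) → ~(P ∧ P)) → ((Q ↔ (R ∨ Q)) ∨ ((Q ∧ R) ∨ R)) = 1 → 1/4 = 1/4
No assignment yields a value below 1/4, so this is the minimum.

1/4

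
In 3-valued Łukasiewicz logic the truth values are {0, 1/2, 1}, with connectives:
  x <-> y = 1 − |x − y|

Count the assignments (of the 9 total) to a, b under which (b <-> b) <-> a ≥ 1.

a = 0, b = 0 ↦ 0  <
a = 0, b = 1/2 ↦ 0  <
a = 0, b = 1 ↦ 0  <
a = 1/2, b = 0 ↦ 1/2  <
a = 1/2, b = 1/2 ↦ 1/2  <
a = 1/2, b = 1 ↦ 1/2  <
a = 1, b = 0 ↦ 1  ≥
a = 1, b = 1/2 ↦ 1  ≥
a = 1, b = 1 ↦ 1  ≥
So 3 of the 9 assignments meet the threshold.

3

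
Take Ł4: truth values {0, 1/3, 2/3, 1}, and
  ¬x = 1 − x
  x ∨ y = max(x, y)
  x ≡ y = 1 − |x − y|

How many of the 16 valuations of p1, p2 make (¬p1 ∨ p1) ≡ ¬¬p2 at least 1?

4

p1 = 0, p2 = 0 ↦ 0  <
p1 = 0, p2 = 1/3 ↦ 1/3  <
p1 = 0, p2 = 2/3 ↦ 2/3  <
p1 = 0, p2 = 1 ↦ 1  ≥
p1 = 1/3, p2 = 0 ↦ 1/3  <
p1 = 1/3, p2 = 1/3 ↦ 2/3  <
p1 = 1/3, p2 = 2/3 ↦ 1  ≥
p1 = 1/3, p2 = 1 ↦ 2/3  <
p1 = 2/3, p2 = 0 ↦ 1/3  <
p1 = 2/3, p2 = 1/3 ↦ 2/3  <
p1 = 2/3, p2 = 2/3 ↦ 1  ≥
p1 = 2/3, p2 = 1 ↦ 2/3  <
p1 = 1, p2 = 0 ↦ 0  <
p1 = 1, p2 = 1/3 ↦ 1/3  <
p1 = 1, p2 = 2/3 ↦ 2/3  <
p1 = 1, p2 = 1 ↦ 1  ≥
So 4 of the 16 assignments meet the threshold.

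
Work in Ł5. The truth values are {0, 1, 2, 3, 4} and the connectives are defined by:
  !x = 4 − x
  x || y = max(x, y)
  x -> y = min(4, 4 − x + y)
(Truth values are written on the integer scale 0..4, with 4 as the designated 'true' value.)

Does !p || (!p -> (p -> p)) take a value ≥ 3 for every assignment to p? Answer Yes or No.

Yes

p = 0 ↦ 4
p = 1 ↦ 4
p = 2 ↦ 4
p = 3 ↦ 4
p = 4 ↦ 4
Every assignment gives a value ≥ 3.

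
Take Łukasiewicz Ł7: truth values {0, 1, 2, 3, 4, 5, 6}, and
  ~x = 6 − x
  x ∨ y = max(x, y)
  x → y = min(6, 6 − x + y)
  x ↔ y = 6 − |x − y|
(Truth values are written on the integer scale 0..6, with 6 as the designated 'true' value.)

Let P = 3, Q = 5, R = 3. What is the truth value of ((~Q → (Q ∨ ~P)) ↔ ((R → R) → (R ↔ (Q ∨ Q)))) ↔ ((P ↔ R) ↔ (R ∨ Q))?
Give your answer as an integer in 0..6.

5

~Q = ~5 = 1
~P = ~3 = 3
Q ∨ ~P = 5 ∨ 3 = 5
~Q → (Q ∨ ~P) = 1 → 5 = 6
R → R = 3 → 3 = 6
Q ∨ Q = 5 ∨ 5 = 5
R ↔ (Q ∨ Q) = 3 ↔ 5 = 4
(R → R) → (R ↔ (Q ∨ Q)) = 6 → 4 = 4
(~Q → (Q ∨ ~P)) ↔ ((R → R) → (R ↔ (Q ∨ Q))) = 6 ↔ 4 = 4
P ↔ R = 3 ↔ 3 = 6
R ∨ Q = 3 ∨ 5 = 5
(P ↔ R) ↔ (R ∨ Q) = 6 ↔ 5 = 5
((~Q → (Q ∨ ~P)) ↔ ((R → R) → (R ↔ (Q ∨ Q)))) ↔ ((P ↔ R) ↔ (R ∨ Q)) = 4 ↔ 5 = 5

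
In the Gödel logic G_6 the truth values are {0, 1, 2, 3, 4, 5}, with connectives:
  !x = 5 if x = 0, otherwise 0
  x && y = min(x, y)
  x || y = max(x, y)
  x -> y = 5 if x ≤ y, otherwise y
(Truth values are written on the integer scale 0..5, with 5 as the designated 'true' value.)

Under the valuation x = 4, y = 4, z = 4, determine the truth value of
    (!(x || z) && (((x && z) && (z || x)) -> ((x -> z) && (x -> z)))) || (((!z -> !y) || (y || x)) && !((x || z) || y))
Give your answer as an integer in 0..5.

0

x || z = 4 || 4 = 4
!(x || z) = !4 = 0
x && z = 4 && 4 = 4
z || x = 4 || 4 = 4
(x && z) && (z || x) = 4 && 4 = 4
x -> z = 4 -> 4 = 5
x -> z = 4 -> 4 = 5
(x -> z) && (x -> z) = 5 && 5 = 5
((x && z) && (z || x)) -> ((x -> z) && (x -> z)) = 4 -> 5 = 5
!(x || z) && (((x && z) && (z || x)) -> ((x -> z) && (x -> z))) = 0 && 5 = 0
!z = !4 = 0
!y = !4 = 0
!z -> !y = 0 -> 0 = 5
y || x = 4 || 4 = 4
(!z -> !y) || (y || x) = 5 || 4 = 5
x || z = 4 || 4 = 4
(x || z) || y = 4 || 4 = 4
!((x || z) || y) = !4 = 0
((!z -> !y) || (y || x)) && !((x || z) || y) = 5 && 0 = 0
(!(x || z) && (((x && z) && (z || x)) -> ((x -> z) && (x -> z)))) || (((!z -> !y) || (y || x)) && !((x || z) || y)) = 0 || 0 = 0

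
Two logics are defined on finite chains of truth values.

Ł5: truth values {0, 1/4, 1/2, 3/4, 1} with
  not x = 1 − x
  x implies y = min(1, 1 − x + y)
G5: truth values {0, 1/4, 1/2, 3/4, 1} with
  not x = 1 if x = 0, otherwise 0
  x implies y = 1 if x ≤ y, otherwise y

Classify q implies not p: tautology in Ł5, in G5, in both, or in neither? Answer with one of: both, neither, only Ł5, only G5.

In Ł5: at p = 1/4, q = 1 the value is 3/4 — not a tautology.
In G5: at p = 1/4, q = 1/4 the value is 0 — not a tautology.

neither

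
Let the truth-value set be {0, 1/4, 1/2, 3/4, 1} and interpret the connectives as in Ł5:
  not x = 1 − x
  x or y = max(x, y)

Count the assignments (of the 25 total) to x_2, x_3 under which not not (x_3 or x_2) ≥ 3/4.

16

value 1: 9 assignments (counts)
value 3/4: 7 assignments (counts)
value 1/2: 5 assignments
value 1/4: 3 assignments
value 0: 1 assignment
So 16 of the 25 assignments meet the threshold.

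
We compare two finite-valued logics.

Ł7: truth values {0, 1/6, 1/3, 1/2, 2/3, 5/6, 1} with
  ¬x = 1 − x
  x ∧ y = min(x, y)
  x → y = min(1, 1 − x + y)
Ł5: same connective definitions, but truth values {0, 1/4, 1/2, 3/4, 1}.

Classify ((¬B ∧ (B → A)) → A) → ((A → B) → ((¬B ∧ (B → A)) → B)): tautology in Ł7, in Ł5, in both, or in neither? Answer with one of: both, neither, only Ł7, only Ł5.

both

In Ł7: every assignment gives 1 — tautology.
In Ł5: every assignment gives 1 — tautology.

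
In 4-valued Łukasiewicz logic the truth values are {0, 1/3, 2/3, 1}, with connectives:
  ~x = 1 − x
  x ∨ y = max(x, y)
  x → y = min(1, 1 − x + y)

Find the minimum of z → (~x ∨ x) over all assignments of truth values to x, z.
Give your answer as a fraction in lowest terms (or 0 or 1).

2/3

Take x = 1/3, z = 1:
~x = ~1/3 = 2/3
~x ∨ x = 2/3 ∨ 1/3 = 2/3
z → (~x ∨ x) = 1 → 2/3 = 2/3
No assignment yields a value below 2/3, so this is the minimum.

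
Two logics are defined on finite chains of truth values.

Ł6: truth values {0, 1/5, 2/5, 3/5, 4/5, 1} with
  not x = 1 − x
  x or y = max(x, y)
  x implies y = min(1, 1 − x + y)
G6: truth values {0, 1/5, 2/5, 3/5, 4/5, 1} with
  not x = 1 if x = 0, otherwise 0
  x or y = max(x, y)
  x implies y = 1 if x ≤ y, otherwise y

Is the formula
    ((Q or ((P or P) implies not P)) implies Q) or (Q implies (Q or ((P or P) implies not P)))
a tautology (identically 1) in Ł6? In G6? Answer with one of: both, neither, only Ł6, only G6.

In Ł6: every assignment gives 1 — tautology.
In G6: every assignment gives 1 — tautology.

both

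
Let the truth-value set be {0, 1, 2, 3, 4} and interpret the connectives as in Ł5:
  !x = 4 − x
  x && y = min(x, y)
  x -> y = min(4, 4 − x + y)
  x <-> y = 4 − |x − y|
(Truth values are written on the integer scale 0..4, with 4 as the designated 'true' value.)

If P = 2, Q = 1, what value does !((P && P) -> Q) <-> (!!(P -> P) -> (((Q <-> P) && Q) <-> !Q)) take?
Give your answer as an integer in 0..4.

3

P && P = 2 && 2 = 2
(P && P) -> Q = 2 -> 1 = 3
!((P && P) -> Q) = !3 = 1
P -> P = 2 -> 2 = 4
!(P -> P) = !4 = 0
!!(P -> P) = !0 = 4
Q <-> P = 1 <-> 2 = 3
(Q <-> P) && Q = 3 && 1 = 1
!Q = !1 = 3
((Q <-> P) && Q) <-> !Q = 1 <-> 3 = 2
!!(P -> P) -> (((Q <-> P) && Q) <-> !Q) = 4 -> 2 = 2
!((P && P) -> Q) <-> (!!(P -> P) -> (((Q <-> P) && Q) <-> !Q)) = 1 <-> 2 = 3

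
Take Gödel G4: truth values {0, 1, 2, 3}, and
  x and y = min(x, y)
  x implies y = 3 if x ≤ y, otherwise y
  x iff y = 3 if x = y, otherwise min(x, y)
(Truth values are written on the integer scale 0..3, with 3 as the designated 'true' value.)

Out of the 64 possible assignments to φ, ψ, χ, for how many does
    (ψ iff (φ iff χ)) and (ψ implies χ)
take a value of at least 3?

value 3: 13 assignments (counts)
value 2: 5 assignments
value 1: 15 assignments
value 0: 31 assignments
So 13 of the 64 assignments meet the threshold.

13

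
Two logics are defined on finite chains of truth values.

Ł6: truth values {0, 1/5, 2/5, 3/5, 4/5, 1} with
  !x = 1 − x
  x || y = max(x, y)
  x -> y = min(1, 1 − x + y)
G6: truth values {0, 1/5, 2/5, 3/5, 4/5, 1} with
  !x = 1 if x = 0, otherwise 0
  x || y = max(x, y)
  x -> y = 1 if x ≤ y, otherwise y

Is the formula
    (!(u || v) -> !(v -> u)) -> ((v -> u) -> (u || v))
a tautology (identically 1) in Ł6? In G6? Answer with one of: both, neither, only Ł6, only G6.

In Ł6: every assignment gives 1 — tautology.
In G6: at u = 1/5, v = 0 the value is 1/5 — not a tautology.

only Ł6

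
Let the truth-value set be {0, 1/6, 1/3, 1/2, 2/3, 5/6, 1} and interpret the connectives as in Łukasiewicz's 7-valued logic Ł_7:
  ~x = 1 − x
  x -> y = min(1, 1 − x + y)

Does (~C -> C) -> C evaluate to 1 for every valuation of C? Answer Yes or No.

No

Counterexample: take C = 1/6.
~C = ~1/6 = 5/6
~C -> C = 5/6 -> 1/6 = 1/3
(~C -> C) -> C = 1/3 -> 1/6 = 5/6
This gives 5/6 ≠ 1.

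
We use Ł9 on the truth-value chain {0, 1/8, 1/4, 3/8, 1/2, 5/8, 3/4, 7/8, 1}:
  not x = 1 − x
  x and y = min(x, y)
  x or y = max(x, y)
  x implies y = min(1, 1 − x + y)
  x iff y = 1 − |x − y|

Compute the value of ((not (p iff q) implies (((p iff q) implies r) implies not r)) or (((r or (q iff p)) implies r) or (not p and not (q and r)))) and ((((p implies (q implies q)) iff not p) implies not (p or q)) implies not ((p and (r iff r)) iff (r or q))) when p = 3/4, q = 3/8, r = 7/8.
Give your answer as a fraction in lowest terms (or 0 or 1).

p iff q = 3/4 iff 3/8 = 5/8
not (p iff q) = not 5/8 = 3/8
p iff q = 3/4 iff 3/8 = 5/8
(p iff q) implies r = 5/8 implies 7/8 = 1
not r = not 7/8 = 1/8
((p iff q) implies r) implies not r = 1 implies 1/8 = 1/8
not (p iff q) implies (((p iff q) implies r) implies not r) = 3/8 implies 1/8 = 3/4
q iff p = 3/8 iff 3/4 = 5/8
r or (q iff p) = 7/8 or 5/8 = 7/8
(r or (q iff p)) implies r = 7/8 implies 7/8 = 1
not p = not 3/4 = 1/4
q and r = 3/8 and 7/8 = 3/8
not (q and r) = not 3/8 = 5/8
not p and not (q and r) = 1/4 and 5/8 = 1/4
((r or (q iff p)) implies r) or (not p and not (q and r)) = 1 or 1/4 = 1
(not (p iff q) implies (((p iff q) implies r) implies not r)) or (((r or (q iff p)) implies r) or (not p and not (q and r))) = 3/4 or 1 = 1
q implies q = 3/8 implies 3/8 = 1
p implies (q implies q) = 3/4 implies 1 = 1
not p = not 3/4 = 1/4
(p implies (q implies q)) iff not p = 1 iff 1/4 = 1/4
p or q = 3/4 or 3/8 = 3/4
not (p or q) = not 3/4 = 1/4
((p implies (q implies q)) iff not p) implies not (p or q) = 1/4 implies 1/4 = 1
r iff r = 7/8 iff 7/8 = 1
p and (r iff r) = 3/4 and 1 = 3/4
r or q = 7/8 or 3/8 = 7/8
(p and (r iff r)) iff (r or q) = 3/4 iff 7/8 = 7/8
not ((p and (r iff r)) iff (r or q)) = not 7/8 = 1/8
(((p implies (q implies q)) iff not p) implies not (p or q)) implies not ((p and (r iff r)) iff (r or q)) = 1 implies 1/8 = 1/8
((not (p iff q) implies (((p iff q) implies r) implies not r)) or (((r or (q iff p)) implies r) or (not p and not (q and r)))) and ((((p implies (q implies q)) iff not p) implies not (p or q)) implies not ((p and (r iff r)) iff (r or q))) = 1 and 1/8 = 1/8

1/8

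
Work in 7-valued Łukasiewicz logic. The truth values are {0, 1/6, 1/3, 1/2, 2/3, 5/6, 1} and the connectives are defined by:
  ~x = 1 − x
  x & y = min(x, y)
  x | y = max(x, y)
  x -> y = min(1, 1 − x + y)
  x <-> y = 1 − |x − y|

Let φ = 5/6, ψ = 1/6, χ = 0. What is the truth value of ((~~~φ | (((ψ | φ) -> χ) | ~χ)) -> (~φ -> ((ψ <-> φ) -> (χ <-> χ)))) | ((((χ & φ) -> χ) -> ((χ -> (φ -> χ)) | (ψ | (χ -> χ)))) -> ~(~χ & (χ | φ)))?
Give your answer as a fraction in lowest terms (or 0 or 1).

1

~φ = ~5/6 = 1/6
~~φ = ~1/6 = 5/6
~~~φ = ~5/6 = 1/6
ψ | φ = 1/6 | 5/6 = 5/6
(ψ | φ) -> χ = 5/6 -> 0 = 1/6
~χ = ~0 = 1
((ψ | φ) -> χ) | ~χ = 1/6 | 1 = 1
~~~φ | (((ψ | φ) -> χ) | ~χ) = 1/6 | 1 = 1
~φ = ~5/6 = 1/6
ψ <-> φ = 1/6 <-> 5/6 = 1/3
χ <-> χ = 0 <-> 0 = 1
(ψ <-> φ) -> (χ <-> χ) = 1/3 -> 1 = 1
~φ -> ((ψ <-> φ) -> (χ <-> χ)) = 1/6 -> 1 = 1
(~~~φ | (((ψ | φ) -> χ) | ~χ)) -> (~φ -> ((ψ <-> φ) -> (χ <-> χ))) = 1 -> 1 = 1
χ & φ = 0 & 5/6 = 0
(χ & φ) -> χ = 0 -> 0 = 1
φ -> χ = 5/6 -> 0 = 1/6
χ -> (φ -> χ) = 0 -> 1/6 = 1
χ -> χ = 0 -> 0 = 1
ψ | (χ -> χ) = 1/6 | 1 = 1
(χ -> (φ -> χ)) | (ψ | (χ -> χ)) = 1 | 1 = 1
((χ & φ) -> χ) -> ((χ -> (φ -> χ)) | (ψ | (χ -> χ))) = 1 -> 1 = 1
~χ = ~0 = 1
χ | φ = 0 | 5/6 = 5/6
~χ & (χ | φ) = 1 & 5/6 = 5/6
~(~χ & (χ | φ)) = ~5/6 = 1/6
(((χ & φ) -> χ) -> ((χ -> (φ -> χ)) | (ψ | (χ -> χ)))) -> ~(~χ & (χ | φ)) = 1 -> 1/6 = 1/6
((~~~φ | (((ψ | φ) -> χ) | ~χ)) -> (~φ -> ((ψ <-> φ) -> (χ <-> χ)))) | ((((χ & φ) -> χ) -> ((χ -> (φ -> χ)) | (ψ | (χ -> χ)))) -> ~(~χ & (χ | φ))) = 1 | 1/6 = 1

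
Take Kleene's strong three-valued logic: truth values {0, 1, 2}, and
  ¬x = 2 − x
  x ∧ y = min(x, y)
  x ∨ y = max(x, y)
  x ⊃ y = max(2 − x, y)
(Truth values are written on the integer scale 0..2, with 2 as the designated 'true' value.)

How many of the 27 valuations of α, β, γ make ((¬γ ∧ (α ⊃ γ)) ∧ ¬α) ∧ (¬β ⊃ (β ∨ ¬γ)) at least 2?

3

value 2: 3 assignments (counts)
value 1: 9 assignments
value 0: 15 assignments
So 3 of the 27 assignments meet the threshold.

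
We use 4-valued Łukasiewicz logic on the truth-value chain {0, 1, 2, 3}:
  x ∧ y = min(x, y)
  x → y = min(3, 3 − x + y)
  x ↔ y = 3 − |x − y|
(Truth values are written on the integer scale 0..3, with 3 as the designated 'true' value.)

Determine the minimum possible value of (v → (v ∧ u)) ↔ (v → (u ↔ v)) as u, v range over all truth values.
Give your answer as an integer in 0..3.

Take u = 0, v = 1:
v ∧ u = 1 ∧ 0 = 0
v → (v ∧ u) = 1 → 0 = 2
u ↔ v = 0 ↔ 1 = 2
v → (u ↔ v) = 1 → 2 = 3
(v → (v ∧ u)) ↔ (v → (u ↔ v)) = 2 ↔ 3 = 2
No assignment yields a value below 2, so this is the minimum.

2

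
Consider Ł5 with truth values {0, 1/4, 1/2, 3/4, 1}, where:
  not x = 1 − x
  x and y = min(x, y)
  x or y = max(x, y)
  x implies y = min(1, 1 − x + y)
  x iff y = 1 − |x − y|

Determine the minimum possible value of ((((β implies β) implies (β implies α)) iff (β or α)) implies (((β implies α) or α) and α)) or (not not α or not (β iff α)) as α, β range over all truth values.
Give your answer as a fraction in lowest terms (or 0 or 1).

Take α = 0, β = 1/4:
β implies β = 1/4 implies 1/4 = 1
β implies α = 1/4 implies 0 = 3/4
(β implies β) implies (β implies α) = 1 implies 3/4 = 3/4
β or α = 1/4 or 0 = 1/4
((β implies β) implies (β implies α)) iff (β or α) = 3/4 iff 1/4 = 1/2
β implies α = 1/4 implies 0 = 3/4
(β implies α) or α = 3/4 or 0 = 3/4
((β implies α) or α) and α = 3/4 and 0 = 0
(((β implies β) implies (β implies α)) iff (β or α)) implies (((β implies α) or α) and α) = 1/2 implies 0 = 1/2
not α = not 0 = 1
not not α = not 1 = 0
β iff α = 1/4 iff 0 = 3/4
not (β iff α) = not 3/4 = 1/4
not not α or not (β iff α) = 0 or 1/4 = 1/4
((((β implies β) implies (β implies α)) iff (β or α)) implies (((β implies α) or α) and α)) or (not not α or not (β iff α)) = 1/2 or 1/4 = 1/2
No assignment yields a value below 1/2, so this is the minimum.

1/2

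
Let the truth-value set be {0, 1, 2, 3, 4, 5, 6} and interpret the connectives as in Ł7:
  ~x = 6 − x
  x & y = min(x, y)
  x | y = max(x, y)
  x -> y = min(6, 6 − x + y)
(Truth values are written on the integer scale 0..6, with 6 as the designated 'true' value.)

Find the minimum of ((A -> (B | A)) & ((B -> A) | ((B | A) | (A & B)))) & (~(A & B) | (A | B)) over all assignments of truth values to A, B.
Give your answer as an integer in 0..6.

3

Take A = 0, B = 3:
B | A = 3 | 0 = 3
A -> (B | A) = 0 -> 3 = 6
B -> A = 3 -> 0 = 3
B | A = 3 | 0 = 3
A & B = 0 & 3 = 0
(B | A) | (A & B) = 3 | 0 = 3
(B -> A) | ((B | A) | (A & B)) = 3 | 3 = 3
(A -> (B | A)) & ((B -> A) | ((B | A) | (A & B))) = 6 & 3 = 3
A & B = 0 & 3 = 0
~(A & B) = ~0 = 6
A | B = 0 | 3 = 3
~(A & B) | (A | B) = 6 | 3 = 6
((A -> (B | A)) & ((B -> A) | ((B | A) | (A & B)))) & (~(A & B) | (A | B)) = 3 & 6 = 3
No assignment yields a value below 3, so this is the minimum.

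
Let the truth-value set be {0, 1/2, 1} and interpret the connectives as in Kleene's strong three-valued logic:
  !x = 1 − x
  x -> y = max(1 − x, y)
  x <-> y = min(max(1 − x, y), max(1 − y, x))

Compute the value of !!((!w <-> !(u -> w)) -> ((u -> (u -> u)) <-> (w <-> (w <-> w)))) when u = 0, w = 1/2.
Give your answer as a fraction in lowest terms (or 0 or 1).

1/2

!w = !1/2 = 1/2
u -> w = 0 -> 1/2 = 1
!(u -> w) = !1 = 0
!w <-> !(u -> w) = 1/2 <-> 0 = 1/2
u -> u = 0 -> 0 = 1
u -> (u -> u) = 0 -> 1 = 1
w <-> w = 1/2 <-> 1/2 = 1/2
w <-> (w <-> w) = 1/2 <-> 1/2 = 1/2
(u -> (u -> u)) <-> (w <-> (w <-> w)) = 1 <-> 1/2 = 1/2
(!w <-> !(u -> w)) -> ((u -> (u -> u)) <-> (w <-> (w <-> w))) = 1/2 -> 1/2 = 1/2
!((!w <-> !(u -> w)) -> ((u -> (u -> u)) <-> (w <-> (w <-> w)))) = !1/2 = 1/2
!!((!w <-> !(u -> w)) -> ((u -> (u -> u)) <-> (w <-> (w <-> w)))) = !1/2 = 1/2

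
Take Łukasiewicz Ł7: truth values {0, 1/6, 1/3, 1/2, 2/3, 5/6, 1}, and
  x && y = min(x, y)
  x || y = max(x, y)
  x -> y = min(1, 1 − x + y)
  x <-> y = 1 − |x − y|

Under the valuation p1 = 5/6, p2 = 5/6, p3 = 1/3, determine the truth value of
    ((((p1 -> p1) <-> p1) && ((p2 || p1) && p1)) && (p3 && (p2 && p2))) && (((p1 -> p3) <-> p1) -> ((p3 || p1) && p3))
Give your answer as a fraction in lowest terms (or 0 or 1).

p1 -> p1 = 5/6 -> 5/6 = 1
(p1 -> p1) <-> p1 = 1 <-> 5/6 = 5/6
p2 || p1 = 5/6 || 5/6 = 5/6
(p2 || p1) && p1 = 5/6 && 5/6 = 5/6
((p1 -> p1) <-> p1) && ((p2 || p1) && p1) = 5/6 && 5/6 = 5/6
p2 && p2 = 5/6 && 5/6 = 5/6
p3 && (p2 && p2) = 1/3 && 5/6 = 1/3
(((p1 -> p1) <-> p1) && ((p2 || p1) && p1)) && (p3 && (p2 && p2)) = 5/6 && 1/3 = 1/3
p1 -> p3 = 5/6 -> 1/3 = 1/2
(p1 -> p3) <-> p1 = 1/2 <-> 5/6 = 2/3
p3 || p1 = 1/3 || 5/6 = 5/6
(p3 || p1) && p3 = 5/6 && 1/3 = 1/3
((p1 -> p3) <-> p1) -> ((p3 || p1) && p3) = 2/3 -> 1/3 = 2/3
((((p1 -> p1) <-> p1) && ((p2 || p1) && p1)) && (p3 && (p2 && p2))) && (((p1 -> p3) <-> p1) -> ((p3 || p1) && p3)) = 1/3 && 2/3 = 1/3

1/3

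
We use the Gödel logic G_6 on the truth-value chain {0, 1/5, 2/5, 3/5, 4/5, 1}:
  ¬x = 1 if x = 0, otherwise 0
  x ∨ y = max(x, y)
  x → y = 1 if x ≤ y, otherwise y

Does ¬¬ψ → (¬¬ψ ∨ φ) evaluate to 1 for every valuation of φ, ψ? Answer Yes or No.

Yes

At φ = 0, ψ = 2/5, for instance:
¬ψ = ¬2/5 = 0
¬¬ψ = ¬0 = 1
¬¬ψ ∨ φ = 1 ∨ 0 = 1
¬¬ψ → (¬¬ψ ∨ φ) = 1 → 1 = 1
and checking the remaining 35 assignments likewise gives ≥ 1 in every case.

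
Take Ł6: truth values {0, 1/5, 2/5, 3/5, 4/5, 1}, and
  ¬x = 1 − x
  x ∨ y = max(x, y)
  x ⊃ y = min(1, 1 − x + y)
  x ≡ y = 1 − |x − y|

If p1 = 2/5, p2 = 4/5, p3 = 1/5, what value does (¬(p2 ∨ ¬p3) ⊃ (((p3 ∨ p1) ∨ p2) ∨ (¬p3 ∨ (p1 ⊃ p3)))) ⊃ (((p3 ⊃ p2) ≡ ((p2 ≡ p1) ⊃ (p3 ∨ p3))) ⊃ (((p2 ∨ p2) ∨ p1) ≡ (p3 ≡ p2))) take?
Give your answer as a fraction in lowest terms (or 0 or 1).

1

¬p3 = ¬1/5 = 4/5
p2 ∨ ¬p3 = 4/5 ∨ 4/5 = 4/5
¬(p2 ∨ ¬p3) = ¬4/5 = 1/5
p3 ∨ p1 = 1/5 ∨ 2/5 = 2/5
(p3 ∨ p1) ∨ p2 = 2/5 ∨ 4/5 = 4/5
¬p3 = ¬1/5 = 4/5
p1 ⊃ p3 = 2/5 ⊃ 1/5 = 4/5
¬p3 ∨ (p1 ⊃ p3) = 4/5 ∨ 4/5 = 4/5
((p3 ∨ p1) ∨ p2) ∨ (¬p3 ∨ (p1 ⊃ p3)) = 4/5 ∨ 4/5 = 4/5
¬(p2 ∨ ¬p3) ⊃ (((p3 ∨ p1) ∨ p2) ∨ (¬p3 ∨ (p1 ⊃ p3))) = 1/5 ⊃ 4/5 = 1
p3 ⊃ p2 = 1/5 ⊃ 4/5 = 1
p2 ≡ p1 = 4/5 ≡ 2/5 = 3/5
p3 ∨ p3 = 1/5 ∨ 1/5 = 1/5
(p2 ≡ p1) ⊃ (p3 ∨ p3) = 3/5 ⊃ 1/5 = 3/5
(p3 ⊃ p2) ≡ ((p2 ≡ p1) ⊃ (p3 ∨ p3)) = 1 ≡ 3/5 = 3/5
p2 ∨ p2 = 4/5 ∨ 4/5 = 4/5
(p2 ∨ p2) ∨ p1 = 4/5 ∨ 2/5 = 4/5
p3 ≡ p2 = 1/5 ≡ 4/5 = 2/5
((p2 ∨ p2) ∨ p1) ≡ (p3 ≡ p2) = 4/5 ≡ 2/5 = 3/5
((p3 ⊃ p2) ≡ ((p2 ≡ p1) ⊃ (p3 ∨ p3))) ⊃ (((p2 ∨ p2) ∨ p1) ≡ (p3 ≡ p2)) = 3/5 ⊃ 3/5 = 1
(¬(p2 ∨ ¬p3) ⊃ (((p3 ∨ p1) ∨ p2) ∨ (¬p3 ∨ (p1 ⊃ p3)))) ⊃ (((p3 ⊃ p2) ≡ ((p2 ≡ p1) ⊃ (p3 ∨ p3))) ⊃ (((p2 ∨ p2) ∨ p1) ≡ (p3 ≡ p2))) = 1 ⊃ 1 = 1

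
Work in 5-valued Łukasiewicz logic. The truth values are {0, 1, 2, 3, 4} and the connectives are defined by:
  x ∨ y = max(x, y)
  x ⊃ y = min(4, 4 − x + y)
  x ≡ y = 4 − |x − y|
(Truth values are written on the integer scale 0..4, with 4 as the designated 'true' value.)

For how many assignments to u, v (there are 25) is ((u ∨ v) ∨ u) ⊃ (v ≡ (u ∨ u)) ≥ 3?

17

value 4: 13 assignments (counts)
value 3: 4 assignments (counts)
value 2: 4 assignments
value 1: 2 assignments
value 0: 2 assignments
So 17 of the 25 assignments meet the threshold.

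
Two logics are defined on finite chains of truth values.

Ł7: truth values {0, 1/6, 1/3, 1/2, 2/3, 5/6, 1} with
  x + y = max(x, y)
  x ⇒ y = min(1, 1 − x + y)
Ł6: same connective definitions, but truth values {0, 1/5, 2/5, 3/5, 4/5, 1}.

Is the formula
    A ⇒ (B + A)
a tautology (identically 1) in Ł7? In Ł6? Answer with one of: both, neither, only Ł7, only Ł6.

In Ł7: every assignment gives 1 — tautology.
In Ł6: every assignment gives 1 — tautology.

both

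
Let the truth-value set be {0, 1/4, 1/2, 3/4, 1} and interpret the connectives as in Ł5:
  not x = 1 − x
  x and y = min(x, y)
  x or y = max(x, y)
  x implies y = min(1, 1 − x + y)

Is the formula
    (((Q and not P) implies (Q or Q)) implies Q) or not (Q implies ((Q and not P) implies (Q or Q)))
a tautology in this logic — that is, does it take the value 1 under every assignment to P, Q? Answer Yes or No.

No

Counterexample: take P = 0, Q = 0.
not P = not 0 = 1
Q and not P = 0 and 1 = 0
Q or Q = 0 or 0 = 0
(Q and not P) implies (Q or Q) = 0 implies 0 = 1
((Q and not P) implies (Q or Q)) implies Q = 1 implies 0 = 0
Q implies ((Q and not P) implies (Q or Q)) = 0 implies 1 = 1
not (Q implies ((Q and not P) implies (Q or Q))) = not 1 = 0
(((Q and not P) implies (Q or Q)) implies Q) or not (Q implies ((Q and not P) implies (Q or Q))) = 0 or 0 = 0
This gives 0 ≠ 1.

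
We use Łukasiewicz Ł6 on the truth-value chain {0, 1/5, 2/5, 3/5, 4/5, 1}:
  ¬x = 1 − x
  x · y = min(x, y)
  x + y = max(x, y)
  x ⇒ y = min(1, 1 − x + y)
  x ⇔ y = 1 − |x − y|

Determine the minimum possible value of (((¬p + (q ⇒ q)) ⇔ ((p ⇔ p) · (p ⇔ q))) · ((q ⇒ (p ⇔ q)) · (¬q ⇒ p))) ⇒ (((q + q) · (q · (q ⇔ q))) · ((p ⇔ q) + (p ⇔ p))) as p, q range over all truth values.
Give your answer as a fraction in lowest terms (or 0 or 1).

3/5

Take p = 2/5, q = 0:
¬p = ¬2/5 = 3/5
q ⇒ q = 0 ⇒ 0 = 1
¬p + (q ⇒ q) = 3/5 + 1 = 1
p ⇔ p = 2/5 ⇔ 2/5 = 1
p ⇔ q = 2/5 ⇔ 0 = 3/5
(p ⇔ p) · (p ⇔ q) = 1 · 3/5 = 3/5
(¬p + (q ⇒ q)) ⇔ ((p ⇔ p) · (p ⇔ q)) = 1 ⇔ 3/5 = 3/5
p ⇔ q = 2/5 ⇔ 0 = 3/5
q ⇒ (p ⇔ q) = 0 ⇒ 3/5 = 1
¬q = ¬0 = 1
¬q ⇒ p = 1 ⇒ 2/5 = 2/5
(q ⇒ (p ⇔ q)) · (¬q ⇒ p) = 1 · 2/5 = 2/5
((¬p + (q ⇒ q)) ⇔ ((p ⇔ p) · (p ⇔ q))) · ((q ⇒ (p ⇔ q)) · (¬q ⇒ p)) = 3/5 · 2/5 = 2/5
q + q = 0 + 0 = 0
q ⇔ q = 0 ⇔ 0 = 1
q · (q ⇔ q) = 0 · 1 = 0
(q + q) · (q · (q ⇔ q)) = 0 · 0 = 0
p ⇔ q = 2/5 ⇔ 0 = 3/5
p ⇔ p = 2/5 ⇔ 2/5 = 1
(p ⇔ q) + (p ⇔ p) = 3/5 + 1 = 1
((q + q) · (q · (q ⇔ q))) · ((p ⇔ q) + (p ⇔ p)) = 0 · 1 = 0
(((¬p + (q ⇒ q)) ⇔ ((p ⇔ p) · (p ⇔ q))) · ((q ⇒ (p ⇔ q)) · (¬q ⇒ p))) ⇒ (((q + q) · (q · (q ⇔ q))) · ((p ⇔ q) + (p ⇔ p))) = 2/5 ⇒ 0 = 3/5
No assignment yields a value below 3/5, so this is the minimum.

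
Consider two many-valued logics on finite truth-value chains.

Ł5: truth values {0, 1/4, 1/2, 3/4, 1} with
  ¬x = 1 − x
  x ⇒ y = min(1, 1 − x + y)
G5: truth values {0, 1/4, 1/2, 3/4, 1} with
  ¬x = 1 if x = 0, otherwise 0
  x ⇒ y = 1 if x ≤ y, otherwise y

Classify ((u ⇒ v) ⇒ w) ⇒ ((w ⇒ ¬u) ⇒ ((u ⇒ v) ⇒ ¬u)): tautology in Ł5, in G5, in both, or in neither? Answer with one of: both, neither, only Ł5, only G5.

both

In Ł5: every assignment gives 1 — tautology.
In G5: every assignment gives 1 — tautology.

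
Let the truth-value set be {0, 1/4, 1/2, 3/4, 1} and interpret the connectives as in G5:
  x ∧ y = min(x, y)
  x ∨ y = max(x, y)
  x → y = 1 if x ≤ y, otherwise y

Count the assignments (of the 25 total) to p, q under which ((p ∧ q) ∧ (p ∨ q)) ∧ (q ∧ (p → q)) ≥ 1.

value 1: 1 assignment (counts)
value 3/4: 3 assignments
value 1/2: 5 assignments
value 1/4: 7 assignments
value 0: 9 assignments
So 1 of the 25 assignments meets the threshold.

1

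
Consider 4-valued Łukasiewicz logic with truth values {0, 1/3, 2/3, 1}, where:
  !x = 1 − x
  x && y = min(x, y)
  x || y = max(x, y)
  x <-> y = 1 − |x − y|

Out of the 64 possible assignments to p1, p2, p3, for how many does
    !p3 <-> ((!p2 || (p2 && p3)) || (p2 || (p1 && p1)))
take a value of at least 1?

16

value 1: 16 assignments (counts)
value 2/3: 22 assignments
value 1/3: 16 assignments
value 0: 10 assignments
So 16 of the 64 assignments meet the threshold.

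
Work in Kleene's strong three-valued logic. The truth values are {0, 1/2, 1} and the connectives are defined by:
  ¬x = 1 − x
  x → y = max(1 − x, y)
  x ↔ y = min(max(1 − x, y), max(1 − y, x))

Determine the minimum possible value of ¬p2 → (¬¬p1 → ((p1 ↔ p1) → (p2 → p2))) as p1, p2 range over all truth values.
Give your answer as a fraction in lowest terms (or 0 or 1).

Take p1 = 1/2, p2 = 1/2:
¬p2 = ¬1/2 = 1/2
¬p1 = ¬1/2 = 1/2
¬¬p1 = ¬1/2 = 1/2
p1 ↔ p1 = 1/2 ↔ 1/2 = 1/2
p2 → p2 = 1/2 → 1/2 = 1/2
(p1 ↔ p1) → (p2 → p2) = 1/2 → 1/2 = 1/2
¬¬p1 → ((p1 ↔ p1) → (p2 → p2)) = 1/2 → 1/2 = 1/2
¬p2 → (¬¬p1 → ((p1 ↔ p1) → (p2 → p2))) = 1/2 → 1/2 = 1/2
No assignment yields a value below 1/2, so this is the minimum.

1/2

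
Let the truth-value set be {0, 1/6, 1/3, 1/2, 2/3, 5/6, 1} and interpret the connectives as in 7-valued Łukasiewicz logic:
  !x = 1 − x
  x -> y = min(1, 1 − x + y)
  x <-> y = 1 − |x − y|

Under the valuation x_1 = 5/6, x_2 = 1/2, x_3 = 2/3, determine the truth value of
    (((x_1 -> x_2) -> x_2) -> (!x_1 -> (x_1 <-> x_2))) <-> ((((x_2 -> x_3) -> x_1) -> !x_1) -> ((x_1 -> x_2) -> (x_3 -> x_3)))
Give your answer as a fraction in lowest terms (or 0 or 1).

1

x_1 -> x_2 = 5/6 -> 1/2 = 2/3
(x_1 -> x_2) -> x_2 = 2/3 -> 1/2 = 5/6
!x_1 = !5/6 = 1/6
x_1 <-> x_2 = 5/6 <-> 1/2 = 2/3
!x_1 -> (x_1 <-> x_2) = 1/6 -> 2/3 = 1
((x_1 -> x_2) -> x_2) -> (!x_1 -> (x_1 <-> x_2)) = 5/6 -> 1 = 1
x_2 -> x_3 = 1/2 -> 2/3 = 1
(x_2 -> x_3) -> x_1 = 1 -> 5/6 = 5/6
!x_1 = !5/6 = 1/6
((x_2 -> x_3) -> x_1) -> !x_1 = 5/6 -> 1/6 = 1/3
x_1 -> x_2 = 5/6 -> 1/2 = 2/3
x_3 -> x_3 = 2/3 -> 2/3 = 1
(x_1 -> x_2) -> (x_3 -> x_3) = 2/3 -> 1 = 1
(((x_2 -> x_3) -> x_1) -> !x_1) -> ((x_1 -> x_2) -> (x_3 -> x_3)) = 1/3 -> 1 = 1
(((x_1 -> x_2) -> x_2) -> (!x_1 -> (x_1 <-> x_2))) <-> ((((x_2 -> x_3) -> x_1) -> !x_1) -> ((x_1 -> x_2) -> (x_3 -> x_3))) = 1 <-> 1 = 1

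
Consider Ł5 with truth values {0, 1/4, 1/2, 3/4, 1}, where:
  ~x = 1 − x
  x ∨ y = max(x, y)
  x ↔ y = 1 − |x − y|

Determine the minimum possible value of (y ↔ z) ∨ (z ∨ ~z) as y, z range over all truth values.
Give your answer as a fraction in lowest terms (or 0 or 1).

Take y = 0, z = 1/2:
y ↔ z = 0 ↔ 1/2 = 1/2
~z = ~1/2 = 1/2
z ∨ ~z = 1/2 ∨ 1/2 = 1/2
(y ↔ z) ∨ (z ∨ ~z) = 1/2 ∨ 1/2 = 1/2
No assignment yields a value below 1/2, so this is the minimum.

1/2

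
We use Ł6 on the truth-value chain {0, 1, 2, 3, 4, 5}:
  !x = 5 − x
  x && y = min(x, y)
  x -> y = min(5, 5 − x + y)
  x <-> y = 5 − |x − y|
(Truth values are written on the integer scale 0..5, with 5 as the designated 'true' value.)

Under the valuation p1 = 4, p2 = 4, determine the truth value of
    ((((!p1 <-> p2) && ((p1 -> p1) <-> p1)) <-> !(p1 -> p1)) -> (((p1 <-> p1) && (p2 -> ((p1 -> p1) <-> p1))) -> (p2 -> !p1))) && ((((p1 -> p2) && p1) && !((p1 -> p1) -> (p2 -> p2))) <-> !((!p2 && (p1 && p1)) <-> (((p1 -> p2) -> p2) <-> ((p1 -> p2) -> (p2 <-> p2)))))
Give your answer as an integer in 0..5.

!p1 = !4 = 1
!p1 <-> p2 = 1 <-> 4 = 2
p1 -> p1 = 4 -> 4 = 5
(p1 -> p1) <-> p1 = 5 <-> 4 = 4
(!p1 <-> p2) && ((p1 -> p1) <-> p1) = 2 && 4 = 2
p1 -> p1 = 4 -> 4 = 5
!(p1 -> p1) = !5 = 0
((!p1 <-> p2) && ((p1 -> p1) <-> p1)) <-> !(p1 -> p1) = 2 <-> 0 = 3
p1 <-> p1 = 4 <-> 4 = 5
p1 -> p1 = 4 -> 4 = 5
(p1 -> p1) <-> p1 = 5 <-> 4 = 4
p2 -> ((p1 -> p1) <-> p1) = 4 -> 4 = 5
(p1 <-> p1) && (p2 -> ((p1 -> p1) <-> p1)) = 5 && 5 = 5
!p1 = !4 = 1
p2 -> !p1 = 4 -> 1 = 2
((p1 <-> p1) && (p2 -> ((p1 -> p1) <-> p1))) -> (p2 -> !p1) = 5 -> 2 = 2
(((!p1 <-> p2) && ((p1 -> p1) <-> p1)) <-> !(p1 -> p1)) -> (((p1 <-> p1) && (p2 -> ((p1 -> p1) <-> p1))) -> (p2 -> !p1)) = 3 -> 2 = 4
p1 -> p2 = 4 -> 4 = 5
(p1 -> p2) && p1 = 5 && 4 = 4
p1 -> p1 = 4 -> 4 = 5
p2 -> p2 = 4 -> 4 = 5
(p1 -> p1) -> (p2 -> p2) = 5 -> 5 = 5
!((p1 -> p1) -> (p2 -> p2)) = !5 = 0
((p1 -> p2) && p1) && !((p1 -> p1) -> (p2 -> p2)) = 4 && 0 = 0
!p2 = !4 = 1
p1 && p1 = 4 && 4 = 4
!p2 && (p1 && p1) = 1 && 4 = 1
p1 -> p2 = 4 -> 4 = 5
(p1 -> p2) -> p2 = 5 -> 4 = 4
p1 -> p2 = 4 -> 4 = 5
p2 <-> p2 = 4 <-> 4 = 5
(p1 -> p2) -> (p2 <-> p2) = 5 -> 5 = 5
((p1 -> p2) -> p2) <-> ((p1 -> p2) -> (p2 <-> p2)) = 4 <-> 5 = 4
(!p2 && (p1 && p1)) <-> (((p1 -> p2) -> p2) <-> ((p1 -> p2) -> (p2 <-> p2))) = 1 <-> 4 = 2
!((!p2 && (p1 && p1)) <-> (((p1 -> p2) -> p2) <-> ((p1 -> p2) -> (p2 <-> p2)))) = !2 = 3
(((p1 -> p2) && p1) && !((p1 -> p1) -> (p2 -> p2))) <-> !((!p2 && (p1 && p1)) <-> (((p1 -> p2) -> p2) <-> ((p1 -> p2) -> (p2 <-> p2)))) = 0 <-> 3 = 2
((((!p1 <-> p2) && ((p1 -> p1) <-> p1)) <-> !(p1 -> p1)) -> (((p1 <-> p1) && (p2 -> ((p1 -> p1) <-> p1))) -> (p2 -> !p1))) && ((((p1 -> p2) && p1) && !((p1 -> p1) -> (p2 -> p2))) <-> !((!p2 && (p1 && p1)) <-> (((p1 -> p2) -> p2) <-> ((p1 -> p2) -> (p2 <-> p2))))) = 4 && 2 = 2

2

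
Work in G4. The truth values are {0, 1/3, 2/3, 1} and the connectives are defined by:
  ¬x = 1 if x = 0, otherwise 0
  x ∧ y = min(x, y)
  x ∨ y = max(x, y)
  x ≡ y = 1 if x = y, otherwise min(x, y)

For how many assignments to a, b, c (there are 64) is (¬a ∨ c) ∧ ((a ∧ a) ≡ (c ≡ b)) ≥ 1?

value 1: 9 assignments (counts)
value 2/3: 7 assignments
value 1/3: 17 assignments
value 0: 31 assignments
So 9 of the 64 assignments meet the threshold.

9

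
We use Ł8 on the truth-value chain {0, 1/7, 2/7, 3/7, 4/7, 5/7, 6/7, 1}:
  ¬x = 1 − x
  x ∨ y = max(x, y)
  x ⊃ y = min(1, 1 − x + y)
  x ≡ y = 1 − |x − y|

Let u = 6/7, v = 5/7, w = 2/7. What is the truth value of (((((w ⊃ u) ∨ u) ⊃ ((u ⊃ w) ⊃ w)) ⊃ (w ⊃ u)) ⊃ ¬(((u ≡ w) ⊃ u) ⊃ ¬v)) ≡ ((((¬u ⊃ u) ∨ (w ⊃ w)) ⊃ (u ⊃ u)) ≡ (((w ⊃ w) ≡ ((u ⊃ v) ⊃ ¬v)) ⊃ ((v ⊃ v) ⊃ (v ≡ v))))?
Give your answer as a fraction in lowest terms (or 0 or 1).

w ⊃ u = 2/7 ⊃ 6/7 = 1
(w ⊃ u) ∨ u = 1 ∨ 6/7 = 1
u ⊃ w = 6/7 ⊃ 2/7 = 3/7
(u ⊃ w) ⊃ w = 3/7 ⊃ 2/7 = 6/7
((w ⊃ u) ∨ u) ⊃ ((u ⊃ w) ⊃ w) = 1 ⊃ 6/7 = 6/7
w ⊃ u = 2/7 ⊃ 6/7 = 1
(((w ⊃ u) ∨ u) ⊃ ((u ⊃ w) ⊃ w)) ⊃ (w ⊃ u) = 6/7 ⊃ 1 = 1
u ≡ w = 6/7 ≡ 2/7 = 3/7
(u ≡ w) ⊃ u = 3/7 ⊃ 6/7 = 1
¬v = ¬5/7 = 2/7
((u ≡ w) ⊃ u) ⊃ ¬v = 1 ⊃ 2/7 = 2/7
¬(((u ≡ w) ⊃ u) ⊃ ¬v) = ¬2/7 = 5/7
((((w ⊃ u) ∨ u) ⊃ ((u ⊃ w) ⊃ w)) ⊃ (w ⊃ u)) ⊃ ¬(((u ≡ w) ⊃ u) ⊃ ¬v) = 1 ⊃ 5/7 = 5/7
¬u = ¬6/7 = 1/7
¬u ⊃ u = 1/7 ⊃ 6/7 = 1
w ⊃ w = 2/7 ⊃ 2/7 = 1
(¬u ⊃ u) ∨ (w ⊃ w) = 1 ∨ 1 = 1
u ⊃ u = 6/7 ⊃ 6/7 = 1
((¬u ⊃ u) ∨ (w ⊃ w)) ⊃ (u ⊃ u) = 1 ⊃ 1 = 1
w ⊃ w = 2/7 ⊃ 2/7 = 1
u ⊃ v = 6/7 ⊃ 5/7 = 6/7
¬v = ¬5/7 = 2/7
(u ⊃ v) ⊃ ¬v = 6/7 ⊃ 2/7 = 3/7
(w ⊃ w) ≡ ((u ⊃ v) ⊃ ¬v) = 1 ≡ 3/7 = 3/7
v ⊃ v = 5/7 ⊃ 5/7 = 1
v ≡ v = 5/7 ≡ 5/7 = 1
(v ⊃ v) ⊃ (v ≡ v) = 1 ⊃ 1 = 1
((w ⊃ w) ≡ ((u ⊃ v) ⊃ ¬v)) ⊃ ((v ⊃ v) ⊃ (v ≡ v)) = 3/7 ⊃ 1 = 1
(((¬u ⊃ u) ∨ (w ⊃ w)) ⊃ (u ⊃ u)) ≡ (((w ⊃ w) ≡ ((u ⊃ v) ⊃ ¬v)) ⊃ ((v ⊃ v) ⊃ (v ≡ v))) = 1 ≡ 1 = 1
(((((w ⊃ u) ∨ u) ⊃ ((u ⊃ w) ⊃ w)) ⊃ (w ⊃ u)) ⊃ ¬(((u ≡ w) ⊃ u) ⊃ ¬v)) ≡ ((((¬u ⊃ u) ∨ (w ⊃ w)) ⊃ (u ⊃ u)) ≡ (((w ⊃ w) ≡ ((u ⊃ v) ⊃ ¬v)) ⊃ ((v ⊃ v) ⊃ (v ≡ v)))) = 5/7 ≡ 1 = 5/7

5/7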